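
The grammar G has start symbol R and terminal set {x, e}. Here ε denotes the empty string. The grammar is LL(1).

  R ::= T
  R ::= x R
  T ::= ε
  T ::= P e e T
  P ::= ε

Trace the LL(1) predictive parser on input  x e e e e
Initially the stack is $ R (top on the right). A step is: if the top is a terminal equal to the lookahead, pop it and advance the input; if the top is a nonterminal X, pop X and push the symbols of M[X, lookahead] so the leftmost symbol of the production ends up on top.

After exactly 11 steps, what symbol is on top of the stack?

      Stack      Input        Action
   1  $ R        x e e e e $  expand R ::= x R
   2  $ R x      x e e e e $  match x
   3  $ R        e e e e $    expand R ::= T
   4  $ T        e e e e $    expand T ::= P e e T
   5  $ T e e P  e e e e $    expand P ::= ε
   6  $ T e e    e e e e $    match e
   7  $ T e      e e e $      match e
   8  $ T        e e $        expand T ::= P e e T
   9  $ T e e P  e e $        expand P ::= ε
  10  $ T e e    e e $        match e
  11  $ T e      e $          match e
Stack after step 11: $ T (top = T).

T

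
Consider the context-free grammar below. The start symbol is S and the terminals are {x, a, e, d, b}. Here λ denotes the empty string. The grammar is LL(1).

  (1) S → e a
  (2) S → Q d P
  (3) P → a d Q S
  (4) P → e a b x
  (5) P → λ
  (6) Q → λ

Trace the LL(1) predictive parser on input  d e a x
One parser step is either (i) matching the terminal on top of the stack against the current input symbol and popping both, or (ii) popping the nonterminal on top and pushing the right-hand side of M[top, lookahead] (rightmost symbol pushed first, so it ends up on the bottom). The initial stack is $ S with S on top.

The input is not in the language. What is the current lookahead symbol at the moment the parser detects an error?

x

step 1: stack=$ S  input=d e a x $  — expand S → Q d P
step 2: stack=$ P d Q  input=d e a x $  — expand Q → λ
step 3: stack=$ P d  input=d e a x $  — match d
step 4: stack=$ P  input=e a x $  — expand P → e a b x
step 5: stack=$ x b a e  input=e a x $  — match e
step 6: stack=$ x b a  input=a x $  — match a
step 7: stack=$ x b  input=x $  — error: top is terminal b but lookahead is x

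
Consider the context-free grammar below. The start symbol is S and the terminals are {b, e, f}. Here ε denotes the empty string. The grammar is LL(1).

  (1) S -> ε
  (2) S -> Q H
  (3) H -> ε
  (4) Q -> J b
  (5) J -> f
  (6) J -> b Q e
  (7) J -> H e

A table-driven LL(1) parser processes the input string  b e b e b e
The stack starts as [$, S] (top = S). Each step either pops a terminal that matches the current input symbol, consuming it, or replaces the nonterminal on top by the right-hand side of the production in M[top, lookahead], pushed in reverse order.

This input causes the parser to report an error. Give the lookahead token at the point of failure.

      Stack          Input          Action
   1  $ S            b e b e b e $  expand S -> Q H
   2  $ H Q          b e b e b e $  expand Q -> J b
   3  $ H b J        b e b e b e $  expand J -> b Q e
   4  $ H b e Q b    b e b e b e $  match b
   5  $ H b e Q      e b e b e $    expand Q -> J b
   6  $ H b e b J    e b e b e $    expand J -> H e
   7  $ H b e b e H  e b e b e $    expand H -> ε
   8  $ H b e b e    e b e b e $    match e
   9  $ H b e b      b e b e $      match b
  10  $ H b e        e b e $        match e
  11  $ H b          b e $          match b
  12  $ H            e $            expand H -> ε
  13  $              e $            error: stack empty but input remains

e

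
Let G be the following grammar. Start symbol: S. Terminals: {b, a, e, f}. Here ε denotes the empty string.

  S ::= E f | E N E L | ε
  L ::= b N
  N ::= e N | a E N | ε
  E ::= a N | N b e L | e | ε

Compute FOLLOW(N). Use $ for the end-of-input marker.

FIRST(L) = {b}
FIRST(N) = {ε, a, e}
FIRST(E) = {ε, a, b, e}  (via N b e L)
FIRST(S) = {ε, a, b, e, f}  (via E f, E N E L)
FOLLOW(S) includes $ since S is the start symbol.
FOLLOW(S): S appears on no right-hand side. Thus FOLLOW(S) = {$}.
FOLLOW(L): in S::=E N E L, the suffix after L is empty, so FOLLOW(L) ⊇ FOLLOW(S) = {$}; in E::=N b e L, the suffix after L is empty, so FOLLOW(L) ⊇ FOLLOW(E) = {$, a, b, e, f}. Thus FOLLOW(L) = {$, a, b, e, f}.
FOLLOW(N): in S::=E N E L, N is followed by E L with FIRST {a, b, e}; in L::=b N, the suffix after N is empty, so FOLLOW(N) ⊇ FOLLOW(L) = {$, a, b, e, f}; in N::=e N, the suffix after N is empty (adds nothing new); in N::=a E N, the suffix after N is empty (adds nothing new); in E::=a N, the suffix after N is empty, so FOLLOW(N) ⊇ FOLLOW(E) = {$, a, b, e, f}; in E::=N b e L, N is followed by b e L with FIRST {b}. Thus FOLLOW(N) = {$, a, b, e, f}.
FOLLOW(E): in S::=E f, E is followed by f with FIRST {f}; in S::=E N E L (occurrence 1), E is followed by N E L with FIRST {a, b, e}; in S::=E N E L (occurrence 2), E is followed by L with FIRST {b}; in N::=a E N, E is followed by N with FIRST {ε, a, e}; in N::=a E N, the suffix after E is nullable, so FOLLOW(E) ⊇ FOLLOW(N) = {$, a, b, e, f}. Thus FOLLOW(E) = {$, a, b, e, f}.

{$, a, b, e, f}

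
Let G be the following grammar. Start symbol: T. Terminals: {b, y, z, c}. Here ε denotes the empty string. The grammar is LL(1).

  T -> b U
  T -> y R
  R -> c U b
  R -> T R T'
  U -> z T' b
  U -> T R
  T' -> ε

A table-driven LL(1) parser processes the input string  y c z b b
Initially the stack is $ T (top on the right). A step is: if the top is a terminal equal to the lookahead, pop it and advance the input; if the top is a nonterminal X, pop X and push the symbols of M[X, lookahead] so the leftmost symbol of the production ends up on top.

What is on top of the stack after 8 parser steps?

step 1: stack=$ T  input=y c z b b $  — expand T -> y R
step 2: stack=$ R y  input=y c z b b $  — match y
step 3: stack=$ R  input=c z b b $  — expand R -> c U b
step 4: stack=$ b U c  input=c z b b $  — match c
step 5: stack=$ b U  input=z b b $  — expand U -> z T' b
step 6: stack=$ b b T' z  input=z b b $  — match z
step 7: stack=$ b b T'  input=b b $  — expand T' -> ε
step 8: stack=$ b b  input=b b $  — match b
Stack after step 8: $ b (top = b).

b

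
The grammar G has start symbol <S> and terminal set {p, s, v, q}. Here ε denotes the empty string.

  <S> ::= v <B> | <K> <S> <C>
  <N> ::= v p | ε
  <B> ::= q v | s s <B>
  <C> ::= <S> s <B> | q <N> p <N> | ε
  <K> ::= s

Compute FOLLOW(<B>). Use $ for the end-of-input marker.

{$, q, s, v}

FIRST(<N>): from <N>::=v p we get {v}; from <N>::=ε we get {ε}. So FIRST(<N>) = {ε, v}.
FIRST(<B>): from <B>::=q v we get {q}; from <B>::=s s <B> we get {s}. So FIRST(<B>) = {q, s}.
FIRST(<K>): from <K>::=s we get {s}. So FIRST(<K>) = {s}.
FIRST(<S>): from <S>::=v <B> we get {v}; from <S>::=<K> <S> <C> we get {s}. So FIRST(<S>) = {s, v}.
FIRST(<C>): from <C>::=<S> s <B> we get {s, v}; from <C>::=q <N> p <N> we get {q}; from <C>::=ε we get {ε}. So FIRST(<C>) = {ε, q, s, v}.
FOLLOW(<S>) includes $ since <S> is the start symbol.
FOLLOW(<S>): in <S>::=<K> <S> <C>, <S> is followed by <C> with FIRST {ε, q, s, v}; in <S>::=<K> <S> <C>, the suffix after <S> is nullable (adds nothing new); in <C>::=<S> s <B>, <S> is followed by s <B> with FIRST {s}. Thus FOLLOW(<S>) = {$, q, s, v}.
FOLLOW(<C>): in <S>::=<K> <S> <C>, the suffix after <C> is empty, so FOLLOW(<C>) ⊇ FOLLOW(<S>) = {$, q, s, v}. Thus FOLLOW(<C>) = {$, q, s, v}.
FOLLOW(<N>): in <C>::=q <N> p <N> (occurrence 1), <N> is followed by p <N> with FIRST {p}; in <C>::=q <N> p <N> (occurrence 2), the suffix after <N> is empty, so FOLLOW(<N>) ⊇ FOLLOW(<C>) = {$, q, s, v}. Thus FOLLOW(<N>) = {$, p, q, s, v}.
FOLLOW(<B>): in <S>::=v <B>, the suffix after <B> is empty, so FOLLOW(<B>) ⊇ FOLLOW(<S>) = {$, q, s, v}; in <B>::=s s <B>, the suffix after <B> is empty (adds nothing new); in <C>::=<S> s <B>, the suffix after <B> is empty, so FOLLOW(<B>) ⊇ FOLLOW(<C>) = {$, q, s, v}. Thus FOLLOW(<B>) = {$, q, s, v}.
FOLLOW(<K>): in <S>::=<K> <S> <C>, <K> is followed by <S> <C> with FIRST {s, v}. Thus FOLLOW(<K>) = {s, v}.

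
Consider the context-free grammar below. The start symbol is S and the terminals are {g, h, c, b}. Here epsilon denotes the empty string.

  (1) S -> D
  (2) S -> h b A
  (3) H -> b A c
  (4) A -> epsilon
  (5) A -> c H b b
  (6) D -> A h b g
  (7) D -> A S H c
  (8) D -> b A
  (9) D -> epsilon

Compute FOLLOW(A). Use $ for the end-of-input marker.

{$, b, c, h}

FIRST(H): from H->b A c we get {b}. So FIRST(H) = {b}.
FIRST(A): from A->epsilon we get {epsilon}; from A->c H b b we get {c}. So FIRST(A) = {epsilon, c}.
FIRST(S): from S->D we get {epsilon, b, c, h}; from S->h b A we get {h}. So FIRST(S) = {epsilon, b, c, h}.
FIRST(D): from D->A h b g we get {c, h}; from D->A S H c we get {b, c, h}; from D->b A we get {b}; from D->epsilon we get {epsilon}. So FIRST(D) = {epsilon, b, c, h}.
FOLLOW(S) includes $ since S is the start symbol.
FOLLOW(S): in D->A S H c, S is followed by H c with FIRST {b}. Thus FOLLOW(S) = {$, b}.
FOLLOW(H): in A->c H b b, H is followed by b b with FIRST {b}; in D->A S H c, H is followed by c with FIRST {c}. Thus FOLLOW(H) = {b, c}.
FOLLOW(D): in S->D, the suffix after D is empty, so FOLLOW(D) ⊇ FOLLOW(S) = {$, b}. Thus FOLLOW(D) = {$, b}.
FOLLOW(A): in S->h b A, the suffix after A is empty, so FOLLOW(A) ⊇ FOLLOW(S) = {$, b}; in H->b A c, A is followed by c with FIRST {c}; in D->A h b g, A is followed by h b g with FIRST {h}; in D->A S H c, A is followed by S H c with FIRST {b, c, h}; in D->b A, the suffix after A is empty, so FOLLOW(A) ⊇ FOLLOW(D) = {$, b}. Thus FOLLOW(A) = {$, b, c, h}.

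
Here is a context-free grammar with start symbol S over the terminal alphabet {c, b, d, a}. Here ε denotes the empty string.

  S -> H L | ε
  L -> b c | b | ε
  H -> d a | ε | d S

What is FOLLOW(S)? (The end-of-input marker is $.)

FIRST(L): from L->b c we get {b}; from L->b we get {b}; from L->ε we get {ε}. So FIRST(L) = {ε, b}.
FIRST(H): from H->d a we get {d}; from H->ε we get {ε}; from H->d S we get {d}. So FIRST(H) = {ε, d}.
FIRST(S): from S->H L we get {ε, b, d}; from S->ε we get {ε}. So FIRST(S) = {ε, b, d}.
FOLLOW(S) includes $ since S is the start symbol.
FOLLOW(S): in H->d S, the suffix after S is empty, so FOLLOW(S) ⊇ FOLLOW(H) = {$, b}. Thus FOLLOW(S) = {$, b}.
FOLLOW(L): in S->H L, the suffix after L is empty, so FOLLOW(L) ⊇ FOLLOW(S) = {$, b}. Thus FOLLOW(L) = {$, b}.
FOLLOW(H): in S->H L, H is followed by L with FIRST {ε, b}; in S->H L, the suffix after H is nullable, so FOLLOW(H) ⊇ FOLLOW(S) = {$, b}. Thus FOLLOW(H) = {$, b}.

{$, b}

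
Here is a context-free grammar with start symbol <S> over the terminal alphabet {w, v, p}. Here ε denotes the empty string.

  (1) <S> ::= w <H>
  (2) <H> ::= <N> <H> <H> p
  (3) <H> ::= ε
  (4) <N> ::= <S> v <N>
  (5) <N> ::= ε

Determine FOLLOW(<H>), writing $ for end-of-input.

{$, p, v, w}

FIRST(<S>) = {w}
FIRST(<N>) = {ε, w}  (via <S> v <N>)
FIRST(<H>) = {ε, p, w}  (via <N> <H> <H> p)
FOLLOW(<S>) includes $ since <S> is the start symbol.
FOLLOW(<S>): in <N>::=<S> v <N>, <S> is followed by v <N> with FIRST {v}. Thus FOLLOW(<S>) = {$, v}.
FOLLOW(<H>): in <S>::=w <H>, the suffix after <H> is empty, so FOLLOW(<H>) ⊇ FOLLOW(<S>) = {$, v}; in <H>::=<N> <H> <H> p (occurrence 1), <H> is followed by <H> p with FIRST {p, w}; in <H>::=<N> <H> <H> p (occurrence 2), <H> is followed by p with FIRST {p}. Thus FOLLOW(<H>) = {$, p, v, w}.
FOLLOW(<N>): in <H>::=<N> <H> <H> p, <N> is followed by <H> <H> p with FIRST {p, w}; in <N>::=<S> v <N>, the suffix after <N> is empty (adds nothing new). Thus FOLLOW(<N>) = {p, w}.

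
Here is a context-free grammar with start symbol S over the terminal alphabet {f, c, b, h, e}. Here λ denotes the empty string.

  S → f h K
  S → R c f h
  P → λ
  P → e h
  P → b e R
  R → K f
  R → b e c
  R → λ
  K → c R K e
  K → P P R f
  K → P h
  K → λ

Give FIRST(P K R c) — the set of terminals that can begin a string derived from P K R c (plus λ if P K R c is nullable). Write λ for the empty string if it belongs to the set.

{b, c, e, f, h}

FIRST(P): from P→λ we get {λ}; from P→e h we get {e}; from P→b e R we get {b}. So FIRST(P) = {λ, b, e}.
FIRST(S): from S→f h K we get {f}; from S→R c f h we get {b, c, e, f, h}. So FIRST(S) = {b, c, e, f, h}.
FIRST(R): from R→K f we get {b, c, e, f, h}; from R→b e c we get {b}; from R→λ we get {λ}. So FIRST(R) = {λ, b, c, e, f, h}.
FIRST(K): from K→c R K e we get {c}; from K→P P R f we get {b, c, e, f, h}; from K→P h we get {b, e, h}; from K→λ we get {λ}. So FIRST(K) = {λ, b, c, e, f, h}.
FIRST(P K R c): take FIRST of each symbol in turn, carrying on past any symbol whose FIRST contains λ; result {b, c, e, f, h}.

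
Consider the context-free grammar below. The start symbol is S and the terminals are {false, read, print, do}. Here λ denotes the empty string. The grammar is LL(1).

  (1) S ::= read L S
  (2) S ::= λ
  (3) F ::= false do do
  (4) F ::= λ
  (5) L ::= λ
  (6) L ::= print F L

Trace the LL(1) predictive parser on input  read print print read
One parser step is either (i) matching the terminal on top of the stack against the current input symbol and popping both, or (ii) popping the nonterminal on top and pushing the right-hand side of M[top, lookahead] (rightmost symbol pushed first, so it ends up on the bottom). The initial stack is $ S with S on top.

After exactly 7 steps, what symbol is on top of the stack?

step 1: stack=$ S  input=read print print read $  — expand S ::= read L S
step 2: stack=$ S L read  input=read print print read $  — match read
step 3: stack=$ S L  input=print print read $  — expand L ::= print F L
step 4: stack=$ S L F print  input=print print read $  — match print
step 5: stack=$ S L F  input=print read $  — expand F ::= λ
step 6: stack=$ S L  input=print read $  — expand L ::= print F L
step 7: stack=$ S L F print  input=print read $  — match print
Stack after step 7: $ S L F (top = F).

F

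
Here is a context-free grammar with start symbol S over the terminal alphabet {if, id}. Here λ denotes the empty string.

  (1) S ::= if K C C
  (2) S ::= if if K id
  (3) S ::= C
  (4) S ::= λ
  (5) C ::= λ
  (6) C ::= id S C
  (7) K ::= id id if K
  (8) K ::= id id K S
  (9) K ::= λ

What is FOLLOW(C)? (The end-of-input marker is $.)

{$, id, if}

FIRST(C): from C::=λ we get {λ}; from C::=id S C we get {id}. So FIRST(C) = {λ, id}.
FIRST(K): from K::=id id if K we get {id}; from K::=id id K S we get {id}; from K::=λ we get {λ}. So FIRST(K) = {λ, id}.
FIRST(S): from S::=if K C C we get {if}; from S::=if if K id we get {if}; from S::=C we get {λ, id}; from S::=λ we get {λ}. So FIRST(S) = {λ, id, if}.
FOLLOW(S) includes $ since S is the start symbol.
FOLLOW(S): in C::=id S C, S is followed by C with FIRST {λ, id}; in C::=id S C, the suffix after S is nullable, so FOLLOW(S) ⊇ FOLLOW(C) = {$, id, if}; in K::=id id K S, the suffix after S is empty, so FOLLOW(S) ⊇ FOLLOW(K) = {$, id, if}. Thus FOLLOW(S) = {$, id, if}.
FOLLOW(C): in S::=if K C C (occurrence 1), C is followed by C with FIRST {λ, id}; in S::=if K C C (occurrence 1), the suffix after C is nullable, so FOLLOW(C) ⊇ FOLLOW(S) = {$, id, if}; in S::=if K C C (occurrence 2), the suffix after C is empty, so FOLLOW(C) ⊇ FOLLOW(S) = {$, id, if}; in S::=C, the suffix after C is empty, so FOLLOW(C) ⊇ FOLLOW(S) = {$, id, if}; in C::=id S C, the suffix after C is empty (adds nothing new). Thus FOLLOW(C) = {$, id, if}.
FOLLOW(K): in S::=if K C C, K is followed by C C with FIRST {λ, id}; in S::=if K C C, the suffix after K is nullable, so FOLLOW(K) ⊇ FOLLOW(S) = {$, id, if}; in S::=if if K id, K is followed by id with FIRST {id}; in K::=id id if K, the suffix after K is empty (adds nothing new); in K::=id id K S, K is followed by S with FIRST {λ, id, if}; in K::=id id K S, the suffix after K is nullable (adds nothing new). Thus FOLLOW(K) = {$, id, if}.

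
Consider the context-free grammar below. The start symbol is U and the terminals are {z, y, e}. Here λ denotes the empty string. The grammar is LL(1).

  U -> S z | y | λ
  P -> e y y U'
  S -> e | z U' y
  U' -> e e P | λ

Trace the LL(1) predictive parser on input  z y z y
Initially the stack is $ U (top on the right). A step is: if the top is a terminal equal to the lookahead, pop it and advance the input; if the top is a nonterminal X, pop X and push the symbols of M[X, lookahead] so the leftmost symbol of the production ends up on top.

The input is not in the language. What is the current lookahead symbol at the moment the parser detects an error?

     Stack       Input      Action
  1  $ U         z y z y $  expand U -> S z
  2  $ z S       z y z y $  expand S -> z U' y
  3  $ z y U' z  z y z y $  match z
  4  $ z y U'    y z y $    expand U' -> λ
  5  $ z y       y z y $    match y
  6  $ z         z y $      match z
  7  $           y $        error: stack empty but input remains

y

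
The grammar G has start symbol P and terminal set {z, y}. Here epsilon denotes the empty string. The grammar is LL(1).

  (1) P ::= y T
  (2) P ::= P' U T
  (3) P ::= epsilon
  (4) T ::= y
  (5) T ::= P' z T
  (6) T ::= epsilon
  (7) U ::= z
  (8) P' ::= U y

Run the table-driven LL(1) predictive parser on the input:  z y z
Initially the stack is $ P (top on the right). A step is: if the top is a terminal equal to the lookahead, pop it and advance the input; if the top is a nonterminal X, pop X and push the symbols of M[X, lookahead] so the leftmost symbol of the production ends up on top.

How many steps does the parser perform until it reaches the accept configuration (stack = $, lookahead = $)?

8

     Stack      Input    Action
  1  $ P        z y z $  expand P ::= P' U T
  2  $ T U P'   z y z $  expand P' ::= U y
  3  $ T U y U  z y z $  expand U ::= z
  4  $ T U y z  z y z $  match z
  5  $ T U y    y z $    match y
  6  $ T U      z $      expand U ::= z
  7  $ T z      z $      match z
  8  $ T        $        expand T ::= epsilon
Accept reached after 8 steps.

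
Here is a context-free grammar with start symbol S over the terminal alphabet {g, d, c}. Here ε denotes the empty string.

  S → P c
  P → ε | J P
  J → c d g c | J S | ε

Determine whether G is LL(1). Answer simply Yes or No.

No

FIRST(S) = {c}
FIRST(P) = {ε, c}
FIRST(J) = {ε, c}
FOLLOW(S) = {$, c}
FOLLOW(P) = {c}
FOLLOW(J) = {c}
Cell M[J, c] receives both J → c d g c and J → J S and J → ε — the grammar is not LL(1).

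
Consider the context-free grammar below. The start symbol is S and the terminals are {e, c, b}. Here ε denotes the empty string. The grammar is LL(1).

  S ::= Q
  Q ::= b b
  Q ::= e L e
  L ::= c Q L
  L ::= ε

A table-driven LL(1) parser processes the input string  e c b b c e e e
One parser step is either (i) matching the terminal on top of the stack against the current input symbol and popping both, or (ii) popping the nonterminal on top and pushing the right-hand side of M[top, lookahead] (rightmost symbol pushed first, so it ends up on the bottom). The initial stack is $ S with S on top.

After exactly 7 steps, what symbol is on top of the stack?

step 1: stack=$ S  input=e c b b c e e e $  — expand S ::= Q
step 2: stack=$ Q  input=e c b b c e e e $  — expand Q ::= e L e
step 3: stack=$ e L e  input=e c b b c e e e $  — match e
step 4: stack=$ e L  input=c b b c e e e $  — expand L ::= c Q L
step 5: stack=$ e L Q c  input=c b b c e e e $  — match c
step 6: stack=$ e L Q  input=b b c e e e $  — expand Q ::= b b
step 7: stack=$ e L b b  input=b b c e e e $  — match b
Stack after step 7: $ e L b (top = b).

b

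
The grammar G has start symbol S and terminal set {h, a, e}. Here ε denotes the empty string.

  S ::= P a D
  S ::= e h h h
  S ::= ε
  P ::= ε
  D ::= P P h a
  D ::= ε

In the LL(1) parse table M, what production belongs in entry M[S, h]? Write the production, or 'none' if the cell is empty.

FIRST(P) = {ε}
FIRST(S) = {ε, a, e}  (via P a D)
FIRST(D) = {ε, h}  (via P P h a)
FOLLOW(S) includes $ since S is the start symbol.
FOLLOW(S): S appears on no right-hand side. Thus FOLLOW(S) = {$}.
For S ::= P a D: FIRST(P a D) = {a}, so it goes in M[S, t] for t ∈ {a}.
For S ::= e h h h: FIRST(e h h h) = {e}, so it goes in M[S, t] for t ∈ {e}.
For S ::= ε: FIRST(ε) = {ε}, so it goes in M[S, t] for t ∈ {}; since ε ∈ FIRST, also for every t ∈ FOLLOW(S) = {$}.
None of these place a production in M[S, h].

none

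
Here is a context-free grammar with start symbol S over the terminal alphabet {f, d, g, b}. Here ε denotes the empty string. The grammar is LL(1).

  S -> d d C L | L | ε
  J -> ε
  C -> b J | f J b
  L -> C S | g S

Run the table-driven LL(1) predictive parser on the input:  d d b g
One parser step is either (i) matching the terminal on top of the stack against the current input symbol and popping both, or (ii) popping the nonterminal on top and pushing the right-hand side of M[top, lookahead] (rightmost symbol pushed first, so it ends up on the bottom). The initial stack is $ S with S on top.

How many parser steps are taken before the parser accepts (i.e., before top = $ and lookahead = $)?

     Stack      Input      Action
  1  $ S        d d b g $  expand S -> d d C L
  2  $ L C d d  d d b g $  match d
  3  $ L C d    d b g $    match d
  4  $ L C      b g $      expand C -> b J
  5  $ L J b    b g $      match b
  6  $ L J      g $        expand J -> ε
  7  $ L        g $        expand L -> g S
  8  $ S g      g $        match g
  9  $ S        $          expand S -> ε
Accept reached after 9 steps.

9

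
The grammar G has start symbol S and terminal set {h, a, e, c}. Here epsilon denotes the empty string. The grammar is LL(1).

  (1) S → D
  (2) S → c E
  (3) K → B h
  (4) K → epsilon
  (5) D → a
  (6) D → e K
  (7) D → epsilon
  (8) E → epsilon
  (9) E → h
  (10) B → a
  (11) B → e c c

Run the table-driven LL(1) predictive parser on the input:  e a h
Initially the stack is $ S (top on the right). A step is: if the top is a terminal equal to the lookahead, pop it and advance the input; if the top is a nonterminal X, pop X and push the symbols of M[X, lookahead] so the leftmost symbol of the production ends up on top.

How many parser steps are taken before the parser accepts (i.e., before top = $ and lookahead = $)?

7

     Stack  Input    Action
  1  $ S    e a h $  expand S → D
  2  $ D    e a h $  expand D → e K
  3  $ K e  e a h $  match e
  4  $ K    a h $    expand K → B h
  5  $ h B  a h $    expand B → a
  6  $ h a  a h $    match a
  7  $ h    h $      match h
Accept reached after 7 steps.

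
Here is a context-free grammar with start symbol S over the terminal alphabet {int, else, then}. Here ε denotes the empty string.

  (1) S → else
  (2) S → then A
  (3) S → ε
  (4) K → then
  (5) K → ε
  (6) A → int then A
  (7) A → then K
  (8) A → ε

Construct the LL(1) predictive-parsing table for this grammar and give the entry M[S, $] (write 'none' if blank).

S → ε

FIRST(S) = {ε, else, then}
FIRST(K) = {ε, then}
FIRST(A) = {ε, int, then}
FOLLOW(S) includes $ since S is the start symbol.
FOLLOW(S): S appears on no right-hand side. Thus FOLLOW(S) = {$}.
For S → else: FIRST(else) = {else}, so it goes in M[S, t] for t ∈ {else}.
For S → then A: FIRST(then A) = {then}, so it goes in M[S, t] for t ∈ {then}.
For S → ε: FIRST(ε) = {ε}, so it goes in M[S, t] for t ∈ {}; since ε ∈ FIRST, also for every t ∈ FOLLOW(S) = {$}.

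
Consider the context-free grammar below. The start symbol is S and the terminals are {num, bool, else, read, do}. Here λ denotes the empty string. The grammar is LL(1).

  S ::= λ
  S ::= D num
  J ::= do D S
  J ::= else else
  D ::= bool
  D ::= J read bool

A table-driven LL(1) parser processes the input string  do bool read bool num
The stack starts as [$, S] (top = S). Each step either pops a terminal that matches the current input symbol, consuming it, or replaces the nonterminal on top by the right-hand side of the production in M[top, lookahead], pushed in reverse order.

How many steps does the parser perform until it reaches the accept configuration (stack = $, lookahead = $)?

10

      Stack                   Input                    Action
   1  $ S                     do bool read bool num $  expand S ::= D num
   2  $ num D                 do bool read bool num $  expand D ::= J read bool
   3  $ num bool read J       do bool read bool num $  expand J ::= do D S
   4  $ num bool read S D do  do bool read bool num $  match do
   5  $ num bool read S D     bool read bool num $     expand D ::= bool
   6  $ num bool read S bool  bool read bool num $     match bool
   7  $ num bool read S       read bool num $          expand S ::= λ
   8  $ num bool read         read bool num $          match read
   9  $ num bool              bool num $               match bool
  10  $ num                   num $                    match num
Accept reached after 10 steps.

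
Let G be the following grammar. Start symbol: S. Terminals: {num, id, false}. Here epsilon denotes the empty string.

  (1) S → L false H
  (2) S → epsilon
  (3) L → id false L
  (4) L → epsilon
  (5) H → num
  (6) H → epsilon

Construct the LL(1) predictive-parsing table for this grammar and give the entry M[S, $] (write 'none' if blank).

FIRST(L): from L→id false L we get {id}; from L→epsilon we get {epsilon}. So FIRST(L) = {epsilon, id}.
FIRST(H): from H→num we get {num}; from H→epsilon we get {epsilon}. So FIRST(H) = {epsilon, num}.
FIRST(S): from S→L false H we get {false, id}; from S→epsilon we get {epsilon}. So FIRST(S) = {epsilon, false, id}.
FOLLOW(S) includes $ since S is the start symbol.
FOLLOW(S): S appears on no right-hand side. Thus FOLLOW(S) = {$}.
For S → L false H: FIRST(L false H) = {false, id}, so it goes in M[S, t] for t ∈ {false, id}.
For S → epsilon: FIRST(epsilon) = {epsilon}, so it goes in M[S, t] for t ∈ {}; since epsilon ∈ FIRST, also for every t ∈ FOLLOW(S) = {$}.

S → epsilon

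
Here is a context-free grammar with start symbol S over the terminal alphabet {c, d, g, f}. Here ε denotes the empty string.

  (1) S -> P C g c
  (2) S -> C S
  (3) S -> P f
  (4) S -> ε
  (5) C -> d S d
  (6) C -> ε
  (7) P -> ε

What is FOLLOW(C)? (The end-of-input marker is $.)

FIRST(C) = {ε, d}
FIRST(P) = {ε}
FIRST(S) = {ε, d, f, g}  (via P C g c, C S, P f)
FOLLOW(S) includes $ since S is the start symbol.
FOLLOW(S): in S->C S, the suffix after S is empty (adds nothing new); in C->d S d, S is followed by d with FIRST {d}. Thus FOLLOW(S) = {$, d}.
FOLLOW(C): in S->P C g c, C is followed by g c with FIRST {g}; in S->C S, C is followed by S with FIRST {ε, d, f, g}; in S->C S, the suffix after C is nullable, so FOLLOW(C) ⊇ FOLLOW(S) = {$, d}. Thus FOLLOW(C) = {$, d, f, g}.
FOLLOW(P): in S->P C g c, P is followed by C g c with FIRST {d, g}; in S->P f, P is followed by f with FIRST {f}. Thus FOLLOW(P) = {d, f, g}.

{$, d, f, g}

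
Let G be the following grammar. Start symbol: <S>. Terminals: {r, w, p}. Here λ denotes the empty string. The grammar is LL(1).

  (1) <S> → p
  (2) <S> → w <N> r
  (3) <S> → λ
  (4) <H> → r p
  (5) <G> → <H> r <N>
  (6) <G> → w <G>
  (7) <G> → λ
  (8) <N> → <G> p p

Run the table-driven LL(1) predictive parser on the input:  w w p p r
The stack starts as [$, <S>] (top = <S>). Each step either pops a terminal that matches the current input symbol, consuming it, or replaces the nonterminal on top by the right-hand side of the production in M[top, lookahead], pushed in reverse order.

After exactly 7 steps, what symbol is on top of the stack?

step 1: stack=$ <S>  input=w w p p r $  — expand <S> → w <N> r
step 2: stack=$ r <N> w  input=w w p p r $  — match w
step 3: stack=$ r <N>  input=w p p r $  — expand <N> → <G> p p
step 4: stack=$ r p p <G>  input=w p p r $  — expand <G> → w <G>
step 5: stack=$ r p p <G> w  input=w p p r $  — match w
step 6: stack=$ r p p <G>  input=p p r $  — expand <G> → λ
step 7: stack=$ r p p  input=p p r $  — match p
Stack after step 7: $ r p (top = p).

p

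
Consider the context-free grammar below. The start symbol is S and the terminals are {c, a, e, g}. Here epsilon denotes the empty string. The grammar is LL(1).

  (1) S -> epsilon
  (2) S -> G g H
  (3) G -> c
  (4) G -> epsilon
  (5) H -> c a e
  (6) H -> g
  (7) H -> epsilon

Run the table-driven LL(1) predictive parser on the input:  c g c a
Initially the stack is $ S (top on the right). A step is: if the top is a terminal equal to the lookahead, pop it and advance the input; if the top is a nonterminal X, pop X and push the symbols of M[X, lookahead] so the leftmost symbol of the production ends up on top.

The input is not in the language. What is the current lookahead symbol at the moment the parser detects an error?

$

     Stack    Input      Action
  1  $ S      c g c a $  expand S -> G g H
  2  $ H g G  c g c a $  expand G -> c
  3  $ H g c  c g c a $  match c
  4  $ H g    g c a $    match g
  5  $ H      c a $      expand H -> c a e
  6  $ e a c  c a $      match c
  7  $ e a    a $        match a
  8  $ e      $          error: top is terminal e but lookahead is $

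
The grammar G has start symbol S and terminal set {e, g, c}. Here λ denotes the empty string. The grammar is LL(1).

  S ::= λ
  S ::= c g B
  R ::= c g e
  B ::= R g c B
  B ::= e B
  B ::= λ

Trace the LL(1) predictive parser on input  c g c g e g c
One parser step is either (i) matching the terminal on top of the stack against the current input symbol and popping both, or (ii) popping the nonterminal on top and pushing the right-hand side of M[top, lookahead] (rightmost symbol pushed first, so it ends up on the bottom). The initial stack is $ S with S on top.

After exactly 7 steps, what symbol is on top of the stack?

e

     Stack          Input            Action
  1  $ S            c g c g e g c $  expand S ::= c g B
  2  $ B g c        c g c g e g c $  match c
  3  $ B g          g c g e g c $    match g
  4  $ B            c g e g c $      expand B ::= R g c B
  5  $ B c g R      c g e g c $      expand R ::= c g e
  6  $ B c g e g c  c g e g c $      match c
  7  $ B c g e g    g e g c $        match g
Stack after step 7: $ B c g e (top = e).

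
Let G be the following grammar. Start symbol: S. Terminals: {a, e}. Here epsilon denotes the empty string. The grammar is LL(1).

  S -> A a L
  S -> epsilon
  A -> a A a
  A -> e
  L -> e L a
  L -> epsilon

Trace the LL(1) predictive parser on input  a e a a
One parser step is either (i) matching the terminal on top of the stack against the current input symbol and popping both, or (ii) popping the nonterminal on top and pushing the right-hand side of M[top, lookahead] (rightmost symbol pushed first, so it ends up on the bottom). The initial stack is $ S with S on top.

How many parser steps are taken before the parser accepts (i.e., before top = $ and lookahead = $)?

8

     Stack        Input      Action
  1  $ S          a e a a $  expand S -> A a L
  2  $ L a A      a e a a $  expand A -> a A a
  3  $ L a a A a  a e a a $  match a
  4  $ L a a A    e a a $    expand A -> e
  5  $ L a a e    e a a $    match e
  6  $ L a a      a a $      match a
  7  $ L a        a $        match a
  8  $ L          $          expand L -> epsilon
Accept reached after 8 steps.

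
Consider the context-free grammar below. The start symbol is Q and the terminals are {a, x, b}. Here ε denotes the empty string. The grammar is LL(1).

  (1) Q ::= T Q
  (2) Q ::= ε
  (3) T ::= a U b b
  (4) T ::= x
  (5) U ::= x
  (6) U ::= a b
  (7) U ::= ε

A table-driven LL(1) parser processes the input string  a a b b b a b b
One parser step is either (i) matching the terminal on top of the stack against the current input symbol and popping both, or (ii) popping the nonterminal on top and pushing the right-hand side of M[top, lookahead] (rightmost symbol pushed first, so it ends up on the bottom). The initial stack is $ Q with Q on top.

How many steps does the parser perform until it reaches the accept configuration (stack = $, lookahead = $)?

      Stack        Input              Action
   1  $ Q          a a b b b a b b $  expand Q ::= T Q
   2  $ Q T        a a b b b a b b $  expand T ::= a U b b
   3  $ Q b b U a  a a b b b a b b $  match a
   4  $ Q b b U    a b b b a b b $    expand U ::= a b
   5  $ Q b b b a  a b b b a b b $    match a
   6  $ Q b b b    b b b a b b $      match b
   7  $ Q b b      b b a b b $        match b
   8  $ Q b        b a b b $          match b
   9  $ Q          a b b $            expand Q ::= T Q
  10  $ Q T        a b b $            expand T ::= a U b b
  11  $ Q b b U a  a b b $            match a
  12  $ Q b b U    b b $              expand U ::= ε
  13  $ Q b b      b b $              match b
  14  $ Q b        b $                match b
  15  $ Q          $                  expand Q ::= ε
Accept reached after 15 steps.

15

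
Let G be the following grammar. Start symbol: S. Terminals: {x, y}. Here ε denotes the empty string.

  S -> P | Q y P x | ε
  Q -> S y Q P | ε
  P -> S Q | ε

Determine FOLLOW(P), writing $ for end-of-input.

{$, x, y}

FIRST(S) = {ε, y}  (via P, Q y P x)
FIRST(Q) = {ε, y}  (via S y Q P)
FIRST(P) = {ε, y}  (via S Q)
FOLLOW(S) includes $ since S is the start symbol.
FOLLOW(S): in Q->S y Q P, S is followed by y Q P with FIRST {y}; in P->S Q, S is followed by Q with FIRST {ε, y}; in P->S Q, the suffix after S is nullable, so FOLLOW(S) ⊇ FOLLOW(P) = {$, x, y}. Thus FOLLOW(S) = {$, x, y}.
FOLLOW(Q): in S->Q y P x, Q is followed by y P x with FIRST {y}; in Q->S y Q P, Q is followed by P with FIRST {ε, y}; in Q->S y Q P, the suffix after Q is nullable (adds nothing new); in P->S Q, the suffix after Q is empty, so FOLLOW(Q) ⊇ FOLLOW(P) = {$, x, y}. Thus FOLLOW(Q) = {$, x, y}.
FOLLOW(P): in S->P, the suffix after P is empty, so FOLLOW(P) ⊇ FOLLOW(S) = {$, x, y}; in S->Q y P x, P is followed by x with FIRST {x}; in Q->S y Q P, the suffix after P is empty, so FOLLOW(P) ⊇ FOLLOW(Q) = {$, x, y}. Thus FOLLOW(P) = {$, x, y}.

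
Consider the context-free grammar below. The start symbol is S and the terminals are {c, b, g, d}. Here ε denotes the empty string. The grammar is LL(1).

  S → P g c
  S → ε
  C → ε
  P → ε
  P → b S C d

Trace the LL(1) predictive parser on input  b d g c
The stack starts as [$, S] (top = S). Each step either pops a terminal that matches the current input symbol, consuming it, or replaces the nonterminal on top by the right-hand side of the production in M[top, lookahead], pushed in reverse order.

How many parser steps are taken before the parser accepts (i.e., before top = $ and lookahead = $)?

     Stack          Input      Action
  1  $ S            b d g c $  expand S → P g c
  2  $ c g P        b d g c $  expand P → b S C d
  3  $ c g d C S b  b d g c $  match b
  4  $ c g d C S    d g c $    expand S → ε
  5  $ c g d C      d g c $    expand C → ε
  6  $ c g d        d g c $    match d
  7  $ c g          g c $      match g
  8  $ c            c $        match c
Accept reached after 8 steps.

8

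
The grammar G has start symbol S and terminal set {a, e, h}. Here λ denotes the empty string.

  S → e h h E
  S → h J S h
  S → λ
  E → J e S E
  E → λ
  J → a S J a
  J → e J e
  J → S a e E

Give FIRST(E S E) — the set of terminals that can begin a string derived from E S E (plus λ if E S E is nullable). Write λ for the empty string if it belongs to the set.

FIRST(S) = {λ, e, h}
FIRST(J) = {a, e, h}  (via S a e E)
FIRST(E) = {λ, a, e, h}  (via J e S E)
FIRST(E S E): take FIRST of each symbol in turn, carrying on past any symbol whose FIRST contains λ; result {λ, a, e, h}.

{λ, a, e, h}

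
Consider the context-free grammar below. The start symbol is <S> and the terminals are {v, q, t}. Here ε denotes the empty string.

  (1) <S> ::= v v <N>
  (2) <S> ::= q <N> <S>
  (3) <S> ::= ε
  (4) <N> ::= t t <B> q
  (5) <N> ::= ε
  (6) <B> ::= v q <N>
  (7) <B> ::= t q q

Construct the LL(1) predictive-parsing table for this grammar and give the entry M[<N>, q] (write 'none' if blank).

<N> ::= ε

FIRST(<S>): from <S>::=v v <N> we get {v}; from <S>::=q <N> <S> we get {q}; from <S>::=ε we get {ε}. So FIRST(<S>) = {ε, q, v}.
FIRST(<N>): from <N>::=t t <B> q we get {t}; from <N>::=ε we get {ε}. So FIRST(<N>) = {ε, t}.
FIRST(<B>): from <B>::=v q <N> we get {v}; from <B>::=t q q we get {t}. So FIRST(<B>) = {t, v}.
FOLLOW(<S>) includes $ since <S> is the start symbol.
FOLLOW(<S>): in <S>::=q <N> <S>, the suffix after <S> is empty (adds nothing new). Thus FOLLOW(<S>) = {$}.
FOLLOW(<B>): in <N>::=t t <B> q, <B> is followed by q with FIRST {q}. Thus FOLLOW(<B>) = {q}.
FOLLOW(<N>): in <S>::=v v <N>, the suffix after <N> is empty, so FOLLOW(<N>) ⊇ FOLLOW(<S>) = {$}; in <S>::=q <N> <S>, <N> is followed by <S> with FIRST {ε, q, v}; in <S>::=q <N> <S>, the suffix after <N> is nullable, so FOLLOW(<N>) ⊇ FOLLOW(<S>) = {$}; in <B>::=v q <N>, the suffix after <N> is empty, so FOLLOW(<N>) ⊇ FOLLOW(<B>) = {q}. Thus FOLLOW(<N>) = {$, q, v}.
For <N> ::= t t <B> q: FIRST(t t <B> q) = {t}, so it goes in M[<N>, t] for t ∈ {t}.
For <N> ::= ε: FIRST(ε) = {ε}, so it goes in M[<N>, t] for t ∈ {}; since ε ∈ FIRST, also for every t ∈ FOLLOW(<N>) = {$, q, v}.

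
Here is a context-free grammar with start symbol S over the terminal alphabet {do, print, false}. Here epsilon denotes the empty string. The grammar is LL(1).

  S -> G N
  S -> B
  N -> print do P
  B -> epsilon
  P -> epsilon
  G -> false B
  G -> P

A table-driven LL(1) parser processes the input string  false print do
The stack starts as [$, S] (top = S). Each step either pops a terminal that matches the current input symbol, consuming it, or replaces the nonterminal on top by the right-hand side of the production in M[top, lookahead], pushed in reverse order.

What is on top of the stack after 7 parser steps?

step 1: stack=$ S  input=false print do $  — expand S -> G N
step 2: stack=$ N G  input=false print do $  — expand G -> false B
step 3: stack=$ N B false  input=false print do $  — match false
step 4: stack=$ N B  input=print do $  — expand B -> epsilon
step 5: stack=$ N  input=print do $  — expand N -> print do P
step 6: stack=$ P do print  input=print do $  — match print
step 7: stack=$ P do  input=do $  — match do
Stack after step 7: $ P (top = P).

P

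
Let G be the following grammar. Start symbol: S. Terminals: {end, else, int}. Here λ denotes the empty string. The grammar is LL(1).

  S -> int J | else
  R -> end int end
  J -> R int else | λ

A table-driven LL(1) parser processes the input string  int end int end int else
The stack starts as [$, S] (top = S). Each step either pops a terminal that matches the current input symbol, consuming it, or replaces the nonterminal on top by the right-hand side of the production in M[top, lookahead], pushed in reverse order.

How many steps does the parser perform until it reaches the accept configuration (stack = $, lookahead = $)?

     Stack                   Input                       Action
  1  $ S                     int end int end int else $  expand S -> int J
  2  $ J int                 int end int end int else $  match int
  3  $ J                     end int end int else $      expand J -> R int else
  4  $ else int R            end int end int else $      expand R -> end int end
  5  $ else int end int end  end int end int else $      match end
  6  $ else int end int      int end int else $          match int
  7  $ else int end          end int else $              match end
  8  $ else int              int else $                  match int
  9  $ else                  else $                      match else
Accept reached after 9 steps.

9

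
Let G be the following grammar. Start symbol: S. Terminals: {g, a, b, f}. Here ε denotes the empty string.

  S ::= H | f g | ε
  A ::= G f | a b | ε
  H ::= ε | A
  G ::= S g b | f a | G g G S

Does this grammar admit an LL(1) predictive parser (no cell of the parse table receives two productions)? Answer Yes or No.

FIRST(S) = {ε, a, f, g}
FIRST(A) = {ε, a, f, g}
FIRST(H) = {ε, a, f, g}
FIRST(G) = {a, f, g}
FOLLOW(S) = {$, a, f, g}
FOLLOW(A) = {$, a, f, g}
FOLLOW(H) = {$, a, f, g}
FOLLOW(G) = {a, f, g}
Cell M[A, a] receives both A ::= G f and A ::= a b and A ::= ε — the grammar is not LL(1).

No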